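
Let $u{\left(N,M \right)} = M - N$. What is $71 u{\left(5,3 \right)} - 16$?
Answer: $-158$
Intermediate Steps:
$71 u{\left(5,3 \right)} - 16 = 71 \left(3 - 5\right) - 16 = 71 \left(-2\right) - 16 = -142 - 16 = -158$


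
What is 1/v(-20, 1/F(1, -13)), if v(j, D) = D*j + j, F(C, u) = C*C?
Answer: -1/40 ≈ -0.025000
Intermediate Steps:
F(C, u) = C**2
v(j, D) = j + D*j
1/v(-20, 1/F(1, -13)) = 1/(-20*(1 + 1/(1**2))) = 1/(-20*(1 + 1/1)) = 1/(-20*(1 + 1)) = 1/(-20*2) = 1/(-40) = -1/40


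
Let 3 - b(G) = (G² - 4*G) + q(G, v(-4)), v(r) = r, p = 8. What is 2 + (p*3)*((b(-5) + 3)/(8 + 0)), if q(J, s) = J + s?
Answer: -88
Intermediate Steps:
b(G) = 7 - G² + 3*G (b(G) = 3 - ((G² - 4*G) + (G - 4)) = 3 - ((G² - 4*G) + (-4 + G)) = 3 - (-4 + G² - 3*G) = 3 + (4 - G² + 3*G) = 7 - G² + 3*G)
2 + (p*3)*((b(-5) + 3)/(8 + 0)) = 2 + (8*3)*(((7 - 1*(-5)² + 3*(-5)) + 3)/(8 + 0)) = 2 + 24*(((7 - 1*25 - 15) + 3)/8) = 2 + 24*(((7 - 25 - 15) + 3)*(⅛)) = 2 + 24*((-33 + 3)*(⅛)) = 2 + 24*(-30*⅛) = 2 + 24*(-15/4) = 2 - 90 = -88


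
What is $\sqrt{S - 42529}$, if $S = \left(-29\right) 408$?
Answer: $i \sqrt{54361} \approx 233.15 i$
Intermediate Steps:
$S = -11832$
$\sqrt{S - 42529} = \sqrt{-11832 - 42529} = \sqrt{-54361} = i \sqrt{54361}$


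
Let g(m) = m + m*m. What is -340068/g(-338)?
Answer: -170034/56953 ≈ -2.9855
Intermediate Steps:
g(m) = m + m²
-340068/g(-338) = -340068*(-1/(338*(1 - 338))) = -340068/((-338*(-337))) = -340068/113906 = -340068*1/113906 = -170034/56953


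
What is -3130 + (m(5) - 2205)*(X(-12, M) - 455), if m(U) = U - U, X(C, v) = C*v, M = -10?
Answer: 735545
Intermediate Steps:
m(U) = 0
-3130 + (m(5) - 2205)*(X(-12, M) - 455) = -3130 + (0 - 2205)*(-12*(-10) - 455) = -3130 - 2205*(120 - 455) = -3130 - 2205*(-335) = -3130 + 738675 = 735545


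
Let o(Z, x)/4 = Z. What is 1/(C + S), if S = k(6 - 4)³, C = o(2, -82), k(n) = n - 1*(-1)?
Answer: 1/35 ≈ 0.028571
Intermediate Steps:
o(Z, x) = 4*Z
k(n) = 1 + n (k(n) = n + 1 = 1 + n)
C = 8 (C = 4*2 = 8)
S = 27 (S = (1 + (6 - 4))³ = (1 + 2)³ = 3³ = 27)
1/(C + S) = 1/(8 + 27) = 1/35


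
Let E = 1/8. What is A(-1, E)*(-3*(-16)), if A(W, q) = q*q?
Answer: 3/4 ≈ 0.75000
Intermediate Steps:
E = 1/8 ≈ 0.12500
A(W, q) = q**2
A(-1, E)*(-3*(-16)) = (1/8)**2*(-3*(-16)) = (1/64)*48 = 3/4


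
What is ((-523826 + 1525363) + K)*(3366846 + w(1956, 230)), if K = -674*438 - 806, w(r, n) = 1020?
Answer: 2376093452454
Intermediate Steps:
K = -296018 (K = -295212 - 806 = -296018)
((-523826 + 1525363) + K)*(3366846 + w(1956, 230)) = ((-523826 + 1525363) - 296018)*(3366846 + 1020) = (1001537 - 296018)*3367866 = 705519*3367866 = 2376093452454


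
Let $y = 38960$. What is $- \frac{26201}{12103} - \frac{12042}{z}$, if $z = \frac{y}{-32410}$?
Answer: $\frac{1775395795}{177268} \approx 10015.0$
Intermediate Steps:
$z = - \frac{3896}{3241}$ ($z = \frac{38960}{-32410} = 38960 \left(- \frac{1}{32410}\right) = - \frac{3896}{3241} \approx -1.2021$)
$- \frac{26201}{12103} - \frac{12042}{z} = - \frac{26201}{12103} - \frac{12042}{- \frac{3896}{3241}} = \left(-26201\right) \frac{1}{12103} - - \frac{19514061}{1948} = - \frac{197}{91} + \frac{19514061}{1948} = \frac{1775395795}{177268}$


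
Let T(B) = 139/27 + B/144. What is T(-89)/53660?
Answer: 1957/23181120 ≈ 8.4422e-5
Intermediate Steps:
T(B) = 139/27 + B/144 (T(B) = 139*(1/27) + B*(1/144) = 139/27 + B/144)
T(-89)/53660 = (139/27 + (1/144)*(-89))/53660 = (139/27 - 89/144)*(1/53660) = (1957/432)*(1/53660) = 1957/23181120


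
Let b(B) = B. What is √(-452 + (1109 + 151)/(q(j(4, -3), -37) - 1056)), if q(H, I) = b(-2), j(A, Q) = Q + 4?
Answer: I*√239738/23 ≈ 21.288*I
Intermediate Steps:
j(A, Q) = 4 + Q
q(H, I) = -2
√(-452 + (1109 + 151)/(q(j(4, -3), -37) - 1056)) = √(-452 + (1109 + 151)/(-2 - 1056)) = √(-452 + 1260/(-1058)) = √(-452 + 1260*(-1/1058)) = √(-452 - 630/529) = √(-239738/529) = I*√239738/23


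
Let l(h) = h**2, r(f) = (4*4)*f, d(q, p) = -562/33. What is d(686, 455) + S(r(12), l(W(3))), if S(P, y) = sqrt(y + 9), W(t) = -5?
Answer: -562/33 + sqrt(34) ≈ -11.199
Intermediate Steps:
d(q, p) = -562/33 (d(q, p) = -562*1/33 = -562/33)
r(f) = 16*f
S(P, y) = sqrt(9 + y)
d(686, 455) + S(r(12), l(W(3))) = -562/33 + sqrt(9 + (-5)**2) = -562/33 + sqrt(9 + 25) = -562/33 + sqrt(34)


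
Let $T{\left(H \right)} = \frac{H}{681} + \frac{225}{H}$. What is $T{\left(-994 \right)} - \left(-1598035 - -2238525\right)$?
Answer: $- \frac{433557789121}{676914} \approx -6.4049 \cdot 10^{5}$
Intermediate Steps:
$T{\left(H \right)} = \frac{225}{H} + \frac{H}{681}$ ($T{\left(H \right)} = H \frac{1}{681} + \frac{225}{H} = \frac{H}{681} + \frac{225}{H} = \frac{225}{H} + \frac{H}{681}$)
$T{\left(-994 \right)} - \left(-1598035 - -2238525\right) = \left(\frac{225}{-994} + \frac{1}{681} \left(-994\right)\right) - \left(-1598035 - -2238525\right) = \left(225 \left(- \frac{1}{994}\right) - \frac{994}{681}\right) - \left(-1598035 + 2238525\right) = \left(- \frac{225}{994} - \frac{994}{681}\right) - 640490 = - \frac{1141261}{676914} - 640490 = - \frac{433557789121}{676914}$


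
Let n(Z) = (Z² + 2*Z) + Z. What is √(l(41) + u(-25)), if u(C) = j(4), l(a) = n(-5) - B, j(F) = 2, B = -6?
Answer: 3*√2 ≈ 4.2426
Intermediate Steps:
n(Z) = Z² + 3*Z
l(a) = 16 (l(a) = -5*(3 - 5) - 1*(-6) = -5*(-2) + 6 = 10 + 6 = 16)
u(C) = 2
√(l(41) + u(-25)) = √(16 + 2) = √18 = 3*√2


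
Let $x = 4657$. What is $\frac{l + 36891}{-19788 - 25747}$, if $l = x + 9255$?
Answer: $- \frac{50803}{45535} \approx -1.1157$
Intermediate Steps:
$l = 13912$ ($l = 4657 + 9255 = 13912$)
$\frac{l + 36891}{-19788 - 25747} = \frac{13912 + 36891}{-19788 - 25747} = \frac{50803}{-45535} = 50803 \left(- \frac{1}{45535}\right) = - \frac{50803}{45535}$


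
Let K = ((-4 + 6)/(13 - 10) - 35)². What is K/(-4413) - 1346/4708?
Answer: -51703127/93493818 ≈ -0.55301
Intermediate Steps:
K = 10609/9 (K = (2/3 - 35)² = (2*(⅓) - 35)² = (⅔ - 35)² = (-103/3)² = 10609/9 ≈ 1178.8)
K/(-4413) - 1346/4708 = (10609/9)/(-4413) - 1346/4708 = (10609/9)*(-1/4413) - 1346*1/4708 = -10609/39717 - 673/2354 = -51703127/93493818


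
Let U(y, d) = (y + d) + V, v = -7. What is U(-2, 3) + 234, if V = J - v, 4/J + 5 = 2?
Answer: 722/3 ≈ 240.67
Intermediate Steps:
J = -4/3 (J = 4/(-5 + 2) = 4/(-3) = 4*(-1/3) = -4/3 ≈ -1.3333)
V = 17/3 (V = -4/3 - 1*(-7) = -4/3 + 7 = 17/3 ≈ 5.6667)
U(y, d) = 17/3 + d + y (U(y, d) = (y + d) + 17/3 = (d + y) + 17/3 = 17/3 + d + y)
U(-2, 3) + 234 = (17/3 + 3 - 2) + 234 = 20/3 + 234 = 722/3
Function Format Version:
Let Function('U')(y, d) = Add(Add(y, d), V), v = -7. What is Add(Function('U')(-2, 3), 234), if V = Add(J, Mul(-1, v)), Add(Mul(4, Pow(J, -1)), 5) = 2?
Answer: Rational(722, 3) ≈ 240.67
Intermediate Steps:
J = Rational(-4, 3) (J = Mul(4, Pow(Add(-5, 2), -1)) = Mul(4, Pow(-3, -1)) = Mul(4, Rational(-1, 3)) = Rational(-4, 3) ≈ -1.3333)
V = Rational(17, 3) (V = Add(Rational(-4, 3), Mul(-1, -7)) = Add(Rational(-4, 3), 7) = Rational(17, 3) ≈ 5.6667)
Function('U')(y, d) = Add(Rational(17, 3), d, y) (Function('U')(y, d) = Add(Add(y, d), Rational(17, 3)) = Add(Add(d, y), Rational(17, 3)) = Add(Rational(17, 3), d, y))
Add(Function('U')(-2, 3), 234) = Add(Add(Rational(17, 3), 3, -2), 234) = Add(Rational(20, 3), 234) = Rational(722, 3)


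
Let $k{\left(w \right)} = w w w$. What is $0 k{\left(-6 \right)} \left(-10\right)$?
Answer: $0$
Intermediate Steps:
$k{\left(w \right)} = w^{3}$ ($k{\left(w \right)} = w^{2} w = w^{3}$)
$0 k{\left(-6 \right)} \left(-10\right) = 0 \left(-6\right)^{3} \left(-10\right) = 0 \left(-216\right) \left(-10\right) = 0 \left(-10\right) = 0$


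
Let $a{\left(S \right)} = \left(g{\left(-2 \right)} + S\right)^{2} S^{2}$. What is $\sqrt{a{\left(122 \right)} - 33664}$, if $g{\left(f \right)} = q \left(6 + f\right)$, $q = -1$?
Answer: $4 \sqrt{12950697} \approx 14395.0$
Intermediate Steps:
$g{\left(f \right)} = -6 - f$ ($g{\left(f \right)} = - (6 + f) = -6 - f$)
$a{\left(S \right)} = S^{2} \left(-4 + S\right)^{2}$ ($a{\left(S \right)} = \left(\left(-6 - -2\right) + S\right)^{2} S^{2} = \left(\left(-6 + 2\right) + S\right)^{2} S^{2} = \left(-4 + S\right)^{2} S^{2} = S^{2} \left(-4 + S\right)^{2}$)
$\sqrt{a{\left(122 \right)} - 33664} = \sqrt{122^{2} \left(-4 + 122\right)^{2} - 33664} = \sqrt{14884 \cdot 118^{2} - 33664} = \sqrt{14884 \cdot 13924 - 33664} = \sqrt{207244816 - 33664} = \sqrt{207211152} = 4 \sqrt{12950697}$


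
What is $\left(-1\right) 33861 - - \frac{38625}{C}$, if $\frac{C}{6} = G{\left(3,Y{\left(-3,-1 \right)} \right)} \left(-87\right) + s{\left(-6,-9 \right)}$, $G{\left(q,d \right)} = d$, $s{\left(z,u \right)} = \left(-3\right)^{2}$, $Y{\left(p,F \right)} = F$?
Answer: $- \frac{6488437}{192} \approx -33794.0$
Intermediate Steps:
$s{\left(z,u \right)} = 9$
$C = 576$ ($C = 6 \left(\left(-1\right) \left(-87\right) + 9\right) = 6 \left(87 + 9\right) = 6 \cdot 96 = 576$)
$\left(-1\right) 33861 - - \frac{38625}{C} = \left(-1\right) 33861 - - \frac{38625}{576} = -33861 - \left(-38625\right) \frac{1}{576} = -33861 - - \frac{12875}{192} = -33861 + \frac{12875}{192} = - \frac{6488437}{192}$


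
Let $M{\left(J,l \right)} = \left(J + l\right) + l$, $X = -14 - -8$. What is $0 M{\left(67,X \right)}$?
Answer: $0$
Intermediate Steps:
$X = -6$ ($X = -14 + 8 = -6$)
$M{\left(J,l \right)} = J + 2 l$
$0 M{\left(67,X \right)} = 0 \left(67 + 2 \left(-6\right)\right) = 0 \left(67 - 12\right) = 0 \cdot 55 = 0$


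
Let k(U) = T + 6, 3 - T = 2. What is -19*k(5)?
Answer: -133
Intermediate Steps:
T = 1 (T = 3 - 1*2 = 3 - 2 = 1)
k(U) = 7 (k(U) = 1 + 6 = 7)
-19*k(5) = -19*7 = -133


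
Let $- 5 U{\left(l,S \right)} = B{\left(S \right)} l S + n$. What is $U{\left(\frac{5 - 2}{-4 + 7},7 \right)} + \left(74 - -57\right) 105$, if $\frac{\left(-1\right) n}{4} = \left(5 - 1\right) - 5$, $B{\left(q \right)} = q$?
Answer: $\frac{68722}{5} \approx 13744.0$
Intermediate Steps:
$n = 4$ ($n = - 4 \left(\left(5 - 1\right) - 5\right) = - 4 \left(4 - 5\right) = \left(-4\right) \left(-1\right) = 4$)
$U{\left(l,S \right)} = - \frac{4}{5} - \frac{l S^{2}}{5}$ ($U{\left(l,S \right)} = - \frac{S l S + 4}{5} = - \frac{l S^{2} + 4}{5} = - \frac{4 + l S^{2}}{5} = - \frac{4}{5} - \frac{l S^{2}}{5}$)
$U{\left(\frac{5 - 2}{-4 + 7},7 \right)} + \left(74 - -57\right) 105 = \left(- \frac{4}{5} - \frac{\frac{5 - 2}{-4 + 7} \cdot 7^{2}}{5}\right) + \left(74 - -57\right) 105 = \left(- \frac{4}{5} - \frac{1}{5} \cdot \frac{3}{3} \cdot 49\right) + \left(74 + 57\right) 105 = \left(- \frac{4}{5} - \frac{1}{5} \cdot 3 \cdot \frac{1}{3} \cdot 49\right) + 131 \cdot 105 = \left(- \frac{4}{5} - \frac{1}{5} \cdot 49\right) + 13755 = \left(- \frac{4}{5} - \frac{49}{5}\right) + 13755 = - \frac{53}{5} + 13755 = \frac{68722}{5}$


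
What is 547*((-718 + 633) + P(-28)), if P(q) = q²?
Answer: 382353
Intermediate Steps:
547*((-718 + 633) + P(-28)) = 547*((-718 + 633) + (-28)²) = 547*(-85 + 784) = 547*699 = 382353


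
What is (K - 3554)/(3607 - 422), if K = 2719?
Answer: -167/637 ≈ -0.26217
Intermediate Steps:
(K - 3554)/(3607 - 422) = (2719 - 3554)/(3607 - 422) = -835/3185 = -835*1/3185 = -167/637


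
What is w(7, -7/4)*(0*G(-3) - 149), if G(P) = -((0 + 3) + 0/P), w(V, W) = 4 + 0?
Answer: -596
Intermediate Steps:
w(V, W) = 4
G(P) = -3 (G(P) = -(3 + 0) = -1*3 = -3)
w(7, -7/4)*(0*G(-3) - 149) = 4*(0*(-3) - 149) = 4*(0 - 149) = 4*(-149) = -596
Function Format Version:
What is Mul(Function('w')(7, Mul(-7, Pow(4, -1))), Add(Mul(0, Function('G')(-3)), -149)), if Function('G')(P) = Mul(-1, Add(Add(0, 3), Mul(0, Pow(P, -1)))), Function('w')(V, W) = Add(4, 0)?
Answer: -596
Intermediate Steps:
Function('w')(V, W) = 4
Function('G')(P) = -3 (Function('G')(P) = Mul(-1, Add(3, 0)) = Mul(-1, 3) = -3)
Mul(Function('w')(7, Mul(-7, Pow(4, -1))), Add(Mul(0, Function('G')(-3)), -149)) = Mul(4, Add(Mul(0, -3), -149)) = Mul(4, Add(0, -149)) = Mul(4, -149) = -596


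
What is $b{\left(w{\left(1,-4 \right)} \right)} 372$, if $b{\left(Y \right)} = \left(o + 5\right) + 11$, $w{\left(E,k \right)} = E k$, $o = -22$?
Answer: $-2232$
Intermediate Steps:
$b{\left(Y \right)} = -6$ ($b{\left(Y \right)} = \left(-22 + 5\right) + 11 = -17 + 11 = -6$)
$b{\left(w{\left(1,-4 \right)} \right)} 372 = \left(-6\right) 372 = -2232$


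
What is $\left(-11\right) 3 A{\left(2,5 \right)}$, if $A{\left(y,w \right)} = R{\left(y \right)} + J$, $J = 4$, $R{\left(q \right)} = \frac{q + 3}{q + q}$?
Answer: $- \frac{693}{4} \approx -173.25$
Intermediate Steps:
$R{\left(q \right)} = \frac{3 + q}{2 q}$
$A{\left(y,w \right)} = 4 + \frac{3 + y}{2 y}$ ($A{\left(y,w \right)} = \frac{3 + y}{2 y} + 4 = 4 + \frac{3 + y}{2 y}$)
$\left(-11\right) 3 A{\left(2,5 \right)} = \left(-11\right) 3 \frac{3 \left(1 + 3 \cdot 2\right)}{2 \cdot 2} = - 33 \cdot \frac{3}{2} \cdot \frac{1}{2} \left(1 + 6\right) = - 33 \cdot \frac{3}{2} \cdot \frac{1}{2} \cdot 7 = \left(-33\right) \frac{21}{4} = - \frac{693}{4}$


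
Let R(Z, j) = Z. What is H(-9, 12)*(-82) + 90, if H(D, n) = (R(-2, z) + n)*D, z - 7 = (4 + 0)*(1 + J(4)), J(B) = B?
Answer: 7470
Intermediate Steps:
z = 27 (z = 7 + (4 + 0)*(1 + 4) = 7 + 4*5 = 7 + 20 = 27)
H(D, n) = D*(-2 + n) (H(D, n) = (-2 + n)*D = D*(-2 + n))
H(-9, 12)*(-82) + 90 = -9*(-2 + 12)*(-82) + 90 = -9*10*(-82) + 90 = -90*(-82) + 90 = 7380 + 90 = 7470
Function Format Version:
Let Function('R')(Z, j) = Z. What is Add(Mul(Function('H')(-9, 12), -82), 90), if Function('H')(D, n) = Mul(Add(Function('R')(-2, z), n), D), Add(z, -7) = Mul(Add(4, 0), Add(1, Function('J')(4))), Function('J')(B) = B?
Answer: 7470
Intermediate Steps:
z = 27 (z = Add(7, Mul(Add(4, 0), Add(1, 4))) = Add(7, Mul(4, 5)) = Add(7, 20) = 27)
Function('H')(D, n) = Mul(D, Add(-2, n)) (Function('H')(D, n) = Mul(Add(-2, n), D) = Mul(D, Add(-2, n)))
Add(Mul(Function('H')(-9, 12), -82), 90) = Add(Mul(Mul(-9, Add(-2, 12)), -82), 90) = Add(Mul(Mul(-9, 10), -82), 90) = Add(Mul(-90, -82), 90) = Add(7380, 90) = 7470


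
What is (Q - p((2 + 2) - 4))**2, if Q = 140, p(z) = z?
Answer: 19600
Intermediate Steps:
(Q - p((2 + 2) - 4))**2 = (140 - ((2 + 2) - 4))**2 = (140 - (4 - 4))**2 = (140 - 1*0)**2 = (140 + 0)**2 = 140**2 = 19600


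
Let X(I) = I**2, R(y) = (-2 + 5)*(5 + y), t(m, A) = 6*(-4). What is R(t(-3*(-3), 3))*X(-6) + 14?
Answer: -2038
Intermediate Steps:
t(m, A) = -24
R(y) = 15 + 3*y (R(y) = 3*(5 + y) = 15 + 3*y)
R(t(-3*(-3), 3))*X(-6) + 14 = (15 + 3*(-24))*(-6)**2 + 14 = (15 - 72)*36 + 14 = -57*36 + 14 = -2052 + 14 = -2038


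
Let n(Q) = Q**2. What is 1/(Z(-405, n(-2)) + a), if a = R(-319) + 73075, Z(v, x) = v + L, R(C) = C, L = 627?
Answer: 1/72978 ≈ 1.3703e-5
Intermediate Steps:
Z(v, x) = 627 + v (Z(v, x) = v + 627 = 627 + v)
a = 72756 (a = -319 + 73075 = 72756)
1/(Z(-405, n(-2)) + a) = 1/((627 - 405) + 72756) = 1/(222 + 72756) = 1/72978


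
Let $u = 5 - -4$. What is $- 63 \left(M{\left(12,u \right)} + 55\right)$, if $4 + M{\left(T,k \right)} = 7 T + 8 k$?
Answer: $-13041$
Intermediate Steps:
$u = 9$ ($u = 5 + 4 = 9$)
$M{\left(T,k \right)} = -4 + 7 T + 8 k$ ($M{\left(T,k \right)} = -4 + \left(7 T + 8 k\right) = -4 + 7 T + 8 k$)
$- 63 \left(M{\left(12,u \right)} + 55\right) = - 63 \left(\left(-4 + 7 \cdot 12 + 8 \cdot 9\right) + 55\right) = - 63 \left(\left(-4 + 84 + 72\right) + 55\right) = - 63 \left(152 + 55\right) = \left(-63\right) 207 = -13041$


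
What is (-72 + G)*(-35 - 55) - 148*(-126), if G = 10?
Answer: 24228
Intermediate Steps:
(-72 + G)*(-35 - 55) - 148*(-126) = (-72 + 10)*(-35 - 55) - 148*(-126) = -62*(-90) + 18648 = 5580 + 18648 = 24228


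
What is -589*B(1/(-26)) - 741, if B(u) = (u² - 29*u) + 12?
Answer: -5723579/676 ≈ -8466.8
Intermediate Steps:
B(u) = 12 + u² - 29*u
-589*B(1/(-26)) - 741 = -589*(12 + (1/(-26))² - 29/(-26)) - 741 = -589*(12 + (-1/26)² - 29*(-1/26)) - 741 = -589*(12 + 1/676 + 29/26) - 741 = -589*8867/676 - 741 = -5222663/676 - 741 = -5723579/676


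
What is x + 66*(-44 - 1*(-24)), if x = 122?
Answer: -1198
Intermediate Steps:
x + 66*(-44 - 1*(-24)) = 122 + 66*(-44 - 1*(-24)) = 122 + 66*(-44 + 24) = 122 + 66*(-20) = 122 - 1320 = -1198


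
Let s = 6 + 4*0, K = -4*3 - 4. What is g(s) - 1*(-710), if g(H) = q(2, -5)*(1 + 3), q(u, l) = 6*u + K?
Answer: 694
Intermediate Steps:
K = -16 (K = -12 - 4 = -16)
q(u, l) = -16 + 6*u (q(u, l) = 6*u - 16 = -16 + 6*u)
s = 6 (s = 6 + 0 = 6)
g(H) = -16 (g(H) = (-16 + 6*2)*(1 + 3) = (-16 + 12)*4 = -4*4 = -16)
g(s) - 1*(-710) = -16 - 1*(-710) = -16 + 710 = 694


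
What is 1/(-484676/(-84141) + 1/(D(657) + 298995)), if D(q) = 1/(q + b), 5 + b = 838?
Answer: 37485030143691/215924519778566 ≈ 0.17360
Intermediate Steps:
b = 833 (b = -5 + 838 = 833)
D(q) = 1/(833 + q) (D(q) = 1/(q + 833) = 1/(833 + q))
1/(-484676/(-84141) + 1/(D(657) + 298995)) = 1/(-484676/(-84141) + 1/(1/(833 + 657) + 298995)) = 1/(-484676*(-1/84141) + 1/(1/1490 + 298995)) = 1/(484676/84141 + 1/(1/1490 + 298995)) = 1/(484676/84141 + 1/(445502551/1490)) = 1/(484676/84141 + 1490/445502551) = 1/(215924519778566/37485030143691) = 37485030143691/215924519778566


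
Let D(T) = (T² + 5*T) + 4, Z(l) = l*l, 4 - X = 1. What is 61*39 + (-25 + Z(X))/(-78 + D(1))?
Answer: 40447/17 ≈ 2379.2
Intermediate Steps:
X = 3 (X = 4 - 1*1 = 4 - 1 = 3)
Z(l) = l²
D(T) = 4 + T² + 5*T
61*39 + (-25 + Z(X))/(-78 + D(1)) = 61*39 + (-25 + 3²)/(-78 + (4 + 1² + 5*1)) = 2379 + (-25 + 9)/(-78 + (4 + 1 + 5)) = 2379 - 16/(-78 + 10) = 2379 - 16/(-68) = 2379 - 16*(-1/68) = 2379 + 4/17 = 40447/17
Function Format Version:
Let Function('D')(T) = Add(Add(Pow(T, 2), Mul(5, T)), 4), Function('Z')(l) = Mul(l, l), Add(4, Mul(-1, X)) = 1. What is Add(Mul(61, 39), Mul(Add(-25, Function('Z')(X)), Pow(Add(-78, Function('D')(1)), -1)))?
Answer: Rational(40447, 17) ≈ 2379.2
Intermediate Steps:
X = 3 (X = Add(4, Mul(-1, 1)) = Add(4, -1) = 3)
Function('Z')(l) = Pow(l, 2)
Function('D')(T) = Add(4, Pow(T, 2), Mul(5, T))
Add(Mul(61, 39), Mul(Add(-25, Function('Z')(X)), Pow(Add(-78, Function('D')(1)), -1))) = Add(Mul(61, 39), Mul(Add(-25, Pow(3, 2)), Pow(Add(-78, Add(4, Pow(1, 2), Mul(5, 1))), -1))) = Add(2379, Mul(Add(-25, 9), Pow(Add(-78, Add(4, 1, 5)), -1))) = Add(2379, Mul(-16, Pow(Add(-78, 10), -1))) = Add(2379, Mul(-16, Pow(-68, -1))) = Add(2379, Mul(-16, Rational(-1, 68))) = Add(2379, Rational(4, 17)) = Rational(40447, 17)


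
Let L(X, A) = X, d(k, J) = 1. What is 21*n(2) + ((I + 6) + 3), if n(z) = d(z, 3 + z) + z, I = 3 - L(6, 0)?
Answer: 69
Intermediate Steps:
I = -3 (I = 3 - 1*6 = 3 - 6 = -3)
n(z) = 1 + z
21*n(2) + ((I + 6) + 3) = 21*(1 + 2) + ((-3 + 6) + 3) = 21*3 + (3 + 3) = 63 + 6 = 69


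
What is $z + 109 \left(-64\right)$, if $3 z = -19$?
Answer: $- \frac{20947}{3} \approx -6982.3$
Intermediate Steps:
$z = - \frac{19}{3}$ ($z = \frac{1}{3} \left(-19\right) = - \frac{19}{3} \approx -6.3333$)
$z + 109 \left(-64\right) = - \frac{19}{3} + 109 \left(-64\right) = - \frac{19}{3} - 6976 = - \frac{20947}{3}$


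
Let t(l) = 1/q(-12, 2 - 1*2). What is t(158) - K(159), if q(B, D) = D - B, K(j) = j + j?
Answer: -3815/12 ≈ -317.92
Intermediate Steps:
K(j) = 2*j
t(l) = 1/12 (t(l) = 1/((2 - 1*2) - 1*(-12)) = 1/((2 - 2) + 12) = 1/(0 + 12) = 1/12)
t(158) - K(159) = 1/12 - 2*159 = 1/12 - 1*318 = 1/12 - 318 = -3815/12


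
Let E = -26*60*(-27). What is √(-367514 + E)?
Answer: I*√325394 ≈ 570.43*I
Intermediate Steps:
E = 42120 (E = -1560*(-27) = 42120)
√(-367514 + E) = √(-367514 + 42120) = √(-325394) = I*√325394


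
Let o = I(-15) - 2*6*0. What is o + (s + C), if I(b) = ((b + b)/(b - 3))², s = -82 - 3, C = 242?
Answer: 1438/9 ≈ 159.78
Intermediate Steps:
s = -85
I(b) = 4*b²/(-3 + b)² (I(b) = ((2*b)/(-3 + b))² = (2*b/(-3 + b))² = 4*b²/(-3 + b)²)
o = 25/9 (o = 4*(-15)²/(-3 - 15)² - 2*6*0 = 4*225/(-18)² - 12*0 = 4*225*(1/324) + 0 = 25/9 + 0 = 25/9 ≈ 2.7778)
o + (s + C) = 25/9 + (-85 + 242) = 25/9 + 157 = 1438/9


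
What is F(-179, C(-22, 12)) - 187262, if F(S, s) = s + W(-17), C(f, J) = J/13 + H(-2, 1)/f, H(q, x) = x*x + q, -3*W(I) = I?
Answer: -160665103/858 ≈ -1.8726e+5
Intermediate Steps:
W(I) = -I/3
H(q, x) = q + x**2 (H(q, x) = x**2 + q = q + x**2)
C(f, J) = -1/f + J/13 (C(f, J) = J/13 + (-2 + 1**2)/f = J*(1/13) + (-2 + 1)/f = J/13 - 1/f = -1/f + J/13)
F(S, s) = 17/3 + s (F(S, s) = s - 1/3*(-17) = s + 17/3 = 17/3 + s)
F(-179, C(-22, 12)) - 187262 = (17/3 + (-1/(-22) + (1/13)*12)) - 187262 = (17/3 + (-1*(-1/22) + 12/13)) - 187262 = (17/3 + (1/22 + 12/13)) - 187262 = (17/3 + 277/286) - 187262 = 5693/858 - 187262 = -160665103/858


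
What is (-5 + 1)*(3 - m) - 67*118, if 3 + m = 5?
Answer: -7910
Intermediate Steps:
m = 2 (m = -3 + 5 = 2)
(-5 + 1)*(3 - m) - 67*118 = (-5 + 1)*(3 - 1*2) - 67*118 = -4*(3 - 2) - 7906 = -4*1 - 7906 = -4 - 7906 = -7910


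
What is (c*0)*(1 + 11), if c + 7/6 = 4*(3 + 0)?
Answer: 0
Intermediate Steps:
c = 65/6 (c = -7/6 + 4*(3 + 0) = -7/6 + 4*3 = -7/6 + 12 = 65/6 ≈ 10.833)
(c*0)*(1 + 11) = ((65/6)*0)*(1 + 11) = 0*12 = 0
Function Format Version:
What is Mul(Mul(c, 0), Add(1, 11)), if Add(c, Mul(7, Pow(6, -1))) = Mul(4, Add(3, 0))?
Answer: 0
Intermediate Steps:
c = Rational(65, 6) (c = Add(Rational(-7, 6), Mul(4, Add(3, 0))) = Add(Rational(-7, 6), Mul(4, 3)) = Add(Rational(-7, 6), 12) = Rational(65, 6) ≈ 10.833)
Mul(Mul(c, 0), Add(1, 11)) = Mul(Mul(Rational(65, 6), 0), Add(1, 11)) = Mul(0, 12) = 0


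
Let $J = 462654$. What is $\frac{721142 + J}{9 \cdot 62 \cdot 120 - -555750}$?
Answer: $\frac{591898}{311355} \approx 1.901$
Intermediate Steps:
$\frac{721142 + J}{9 \cdot 62 \cdot 120 - -555750} = \frac{721142 + 462654}{9 \cdot 62 \cdot 120 - -555750} = \frac{1183796}{558 \cdot 120 + 555750} = \frac{1183796}{66960 + 555750} = \frac{1183796}{622710} = 1183796 \cdot \frac{1}{622710} = \frac{591898}{311355}$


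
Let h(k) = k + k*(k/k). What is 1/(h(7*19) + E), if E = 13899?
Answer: 1/14165 ≈ 7.0597e-5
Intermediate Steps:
h(k) = 2*k (h(k) = k + k*1 = k + k = 2*k)
1/(h(7*19) + E) = 1/(2*(7*19) + 13899) = 1/(2*133 + 13899) = 1/(266 + 13899) = 1/14165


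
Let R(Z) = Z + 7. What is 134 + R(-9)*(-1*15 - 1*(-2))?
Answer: 160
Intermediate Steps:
R(Z) = 7 + Z
134 + R(-9)*(-1*15 - 1*(-2)) = 134 + (7 - 9)*(-1*15 - 1*(-2)) = 134 - 2*(-15 + 2) = 134 - 2*(-13) = 134 + 26 = 160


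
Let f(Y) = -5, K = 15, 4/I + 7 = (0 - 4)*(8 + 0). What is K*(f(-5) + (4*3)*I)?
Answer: -1215/13 ≈ -93.462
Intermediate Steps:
I = -4/39 (I = 4/(-7 + (0 - 4)*(8 + 0)) = 4/(-7 - 4*8) = 4/(-7 - 32) = 4/(-39) = 4*(-1/39) = -4/39 ≈ -0.10256)
K*(f(-5) + (4*3)*I) = 15*(-5 + (4*3)*(-4/39)) = 15*(-5 + 12*(-4/39)) = 15*(-5 - 16/13) = 15*(-81/13) = -1215/13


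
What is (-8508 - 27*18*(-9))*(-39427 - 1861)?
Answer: 170684592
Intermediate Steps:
(-8508 - 27*18*(-9))*(-39427 - 1861) = (-8508 - 486*(-9))*(-41288) = (-8508 + 4374)*(-41288) = -4134*(-41288) = 170684592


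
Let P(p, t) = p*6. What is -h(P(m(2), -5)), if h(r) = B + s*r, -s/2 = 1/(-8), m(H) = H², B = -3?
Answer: -3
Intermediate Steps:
P(p, t) = 6*p
s = ¼ (s = -2/(-8) = -2*(-⅛) = ¼ ≈ 0.25000)
h(r) = -3 + r/4
-h(P(m(2), -5)) = -(-3 + (6*2²)/4) = -(-3 + (6*4)/4) = -(-3 + (¼)*24) = -(-3 + 6) = -1*3 = -3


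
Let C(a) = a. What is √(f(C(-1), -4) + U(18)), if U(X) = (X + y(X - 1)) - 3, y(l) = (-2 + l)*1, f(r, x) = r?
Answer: √29 ≈ 5.3852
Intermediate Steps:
y(l) = -2 + l
U(X) = -6 + 2*X (U(X) = (X + (-2 + (X - 1))) - 3 = (X + (-2 + (-1 + X))) - 3 = (X + (-3 + X)) - 3 = (-3 + 2*X) - 3 = -6 + 2*X)
√(f(C(-1), -4) + U(18)) = √(-1 + (-6 + 2*18)) = √(-1 + (-6 + 36)) = √(-1 + 30) = √29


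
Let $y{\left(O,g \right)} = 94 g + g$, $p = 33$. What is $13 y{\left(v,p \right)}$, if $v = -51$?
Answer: $40755$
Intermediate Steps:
$y{\left(O,g \right)} = 95 g$
$13 y{\left(v,p \right)} = 13 \cdot 95 \cdot 33 = 13 \cdot 3135 = 40755$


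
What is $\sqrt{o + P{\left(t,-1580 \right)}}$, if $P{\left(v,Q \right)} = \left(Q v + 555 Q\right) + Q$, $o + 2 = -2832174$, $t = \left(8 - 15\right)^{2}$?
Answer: $2 i \sqrt{947019} \approx 1946.3 i$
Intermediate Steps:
$t = 49$ ($t = \left(-7\right)^{2} = 49$)
$o = -2832176$ ($o = -2 - 2832174 = -2832176$)
$P{\left(v,Q \right)} = 556 Q + Q v$ ($P{\left(v,Q \right)} = \left(555 Q + Q v\right) + Q = 556 Q + Q v$)
$\sqrt{o + P{\left(t,-1580 \right)}} = \sqrt{-2832176 - 1580 \left(556 + 49\right)} = \sqrt{-2832176 - 955900} = \sqrt{-3788076} = 2 i \sqrt{947019}$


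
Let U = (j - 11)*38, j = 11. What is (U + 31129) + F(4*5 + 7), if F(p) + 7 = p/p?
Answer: 31123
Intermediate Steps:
U = 0 (U = (11 - 11)*38 = 0*38 = 0)
F(p) = -6 (F(p) = -7 + p/p = -7 + 1 = -6)
(U + 31129) + F(4*5 + 7) = (0 + 31129) - 6 = 31129 - 6 = 31123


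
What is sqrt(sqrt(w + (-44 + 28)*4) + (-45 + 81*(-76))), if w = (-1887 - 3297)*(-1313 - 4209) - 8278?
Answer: sqrt(-6201 + sqrt(28617706)) ≈ 29.18*I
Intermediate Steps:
w = 28617770 (w = -5184*(-5522) - 8278 = 28626048 - 8278 = 28617770)
sqrt(sqrt(w + (-44 + 28)*4) + (-45 + 81*(-76))) = sqrt(sqrt(28617770 + (-44 + 28)*4) + (-45 + 81*(-76))) = sqrt(sqrt(28617770 - 16*4) + (-45 - 6156)) = sqrt(sqrt(28617770 - 64) - 6201) = sqrt(sqrt(28617706) - 6201) = sqrt(-6201 + sqrt(28617706))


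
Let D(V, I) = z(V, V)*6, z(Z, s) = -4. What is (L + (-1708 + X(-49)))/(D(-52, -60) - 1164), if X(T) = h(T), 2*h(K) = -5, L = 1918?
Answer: -415/2376 ≈ -0.17466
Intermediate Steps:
h(K) = -5/2 (h(K) = (1/2)*(-5) = -5/2)
X(T) = -5/2
D(V, I) = -24 (D(V, I) = -4*6 = -24)
(L + (-1708 + X(-49)))/(D(-52, -60) - 1164) = (1918 + (-1708 - 5/2))/(-24 - 1164) = (1918 - 3421/2)/(-1188) = (415/2)*(-1/1188) = -415/2376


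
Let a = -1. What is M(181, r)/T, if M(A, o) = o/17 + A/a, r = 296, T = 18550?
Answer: -2781/315350 ≈ -0.0088188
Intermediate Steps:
M(A, o) = -A + o/17 (M(A, o) = o/17 + A/(-1) = o*(1/17) + A*(-1) = o/17 - A = -A + o/17)
M(181, r)/T = (-1*181 + (1/17)*296)/18550 = (-181 + 296/17)*(1/18550) = -2781/17*1/18550 = -2781/315350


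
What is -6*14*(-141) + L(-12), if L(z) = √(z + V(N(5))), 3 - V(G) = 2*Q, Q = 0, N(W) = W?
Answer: 11844 + 3*I ≈ 11844.0 + 3.0*I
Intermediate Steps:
V(G) = 3 (V(G) = 3 - 2*0 = 3 - 1*0 = 3 + 0 = 3)
L(z) = √(3 + z) (L(z) = √(z + 3) = √(3 + z))
-6*14*(-141) + L(-12) = -6*14*(-141) + √(3 - 12) = -84*(-141) + √(-9) = 11844 + 3*I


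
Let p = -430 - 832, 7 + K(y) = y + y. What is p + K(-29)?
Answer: -1327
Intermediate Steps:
K(y) = -7 + 2*y (K(y) = -7 + (y + y) = -7 + 2*y)
p = -1262
p + K(-29) = -1262 + (-7 + 2*(-29)) = -1262 + (-7 - 58) = -1262 - 65 = -1327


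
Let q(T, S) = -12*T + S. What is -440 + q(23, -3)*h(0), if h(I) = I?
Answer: -440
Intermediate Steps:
q(T, S) = S - 12*T
-440 + q(23, -3)*h(0) = -440 + (-3 - 12*23)*0 = -440 + (-3 - 276)*0 = -440 - 279*0 = -440 + 0 = -440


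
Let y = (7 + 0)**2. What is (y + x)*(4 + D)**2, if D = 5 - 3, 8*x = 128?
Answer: 2340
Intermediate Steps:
x = 16 (x = (1/8)*128 = 16)
y = 49 (y = 7**2 = 49)
D = 2
(y + x)*(4 + D)**2 = (49 + 16)*(4 + 2)**2 = 65*6**2 = 65*36 = 2340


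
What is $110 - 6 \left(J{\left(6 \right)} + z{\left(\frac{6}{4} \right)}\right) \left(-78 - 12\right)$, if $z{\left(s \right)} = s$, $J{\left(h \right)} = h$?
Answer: $4160$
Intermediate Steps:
$110 - 6 \left(J{\left(6 \right)} + z{\left(\frac{6}{4} \right)}\right) \left(-78 - 12\right) = 110 - 6 \left(6 + \frac{6}{4}\right) \left(-78 - 12\right) = 110 - 6 \left(6 + 6 \cdot \frac{1}{4}\right) \left(-90\right) = 110 - 6 \left(6 + \frac{3}{2}\right) \left(-90\right) = 110 - 6 \cdot \frac{15}{2} \left(-90\right) = 110 - -4050 = 110 + 4050 = 4160$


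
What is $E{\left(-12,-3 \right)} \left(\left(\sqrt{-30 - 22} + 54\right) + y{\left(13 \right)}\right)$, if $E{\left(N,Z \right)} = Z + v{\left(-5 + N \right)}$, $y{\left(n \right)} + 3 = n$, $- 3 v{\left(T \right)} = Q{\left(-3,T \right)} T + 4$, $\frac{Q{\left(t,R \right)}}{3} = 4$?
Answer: $\frac{12224}{3} + \frac{382 i \sqrt{13}}{3} \approx 4074.7 + 459.11 i$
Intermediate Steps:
$Q{\left(t,R \right)} = 12$ ($Q{\left(t,R \right)} = 3 \cdot 4 = 12$)
$v{\left(T \right)} = - \frac{4}{3} - 4 T$ ($v{\left(T \right)} = - \frac{12 T + 4}{3} = - \frac{4 + 12 T}{3} = - \frac{4}{3} - 4 T$)
$y{\left(n \right)} = -3 + n$
$E{\left(N,Z \right)} = \frac{56}{3} + Z - 4 N$ ($E{\left(N,Z \right)} = Z - \left(\frac{4}{3} + 4 \left(-5 + N\right)\right) = Z - \left(- \frac{56}{3} + 4 N\right) = \frac{56}{3} + Z - 4 N$)
$E{\left(-12,-3 \right)} \left(\left(\sqrt{-30 - 22} + 54\right) + y{\left(13 \right)}\right) = \left(\frac{56}{3} - 3 - -48\right) \left(\left(\sqrt{-30 - 22} + 54\right) + \left(-3 + 13\right)\right) = \left(\frac{56}{3} - 3 + 48\right) \left(\left(\sqrt{-52} + 54\right) + 10\right) = \frac{191 \left(\left(2 i \sqrt{13} + 54\right) + 10\right)}{3} = \frac{191 \left(\left(54 + 2 i \sqrt{13}\right) + 10\right)}{3} = \frac{191 \left(64 + 2 i \sqrt{13}\right)}{3} = \frac{12224}{3} + \frac{382 i \sqrt{13}}{3}$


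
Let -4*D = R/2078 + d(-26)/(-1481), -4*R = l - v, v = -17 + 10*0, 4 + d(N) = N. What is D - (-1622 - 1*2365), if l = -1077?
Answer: 49079802259/12310072 ≈ 3987.0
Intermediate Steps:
d(N) = -4 + N
v = -17 (v = -17 + 0 = -17)
R = 265 (R = -(-1077 - 1*(-17))/4 = -(-1077 + 17)/4 = -¼*(-1060) = 265)
D = -454805/12310072 (D = -(265/2078 + (-4 - 26)/(-1481))/4 = -(265*(1/2078) - 30*(-1/1481))/4 = -(265/2078 + 30/1481)/4 = -¼*454805/3077518 = -454805/12310072 ≈ -0.036946)
D - (-1622 - 1*2365) = -454805/12310072 - (-1622 - 1*2365) = -454805/12310072 - (-1622 - 2365) = -454805/12310072 - 1*(-3987) = -454805/12310072 + 3987 = 49079802259/12310072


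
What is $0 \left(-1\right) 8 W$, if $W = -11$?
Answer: $0$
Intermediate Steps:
$0 \left(-1\right) 8 W = 0 \left(-1\right) 8 \left(-11\right) = 0 \cdot 8 \left(-11\right) = 0 \left(-11\right) = 0$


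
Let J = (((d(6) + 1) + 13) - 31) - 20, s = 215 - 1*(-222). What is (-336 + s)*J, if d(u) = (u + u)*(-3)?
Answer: -7373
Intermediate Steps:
s = 437 (s = 215 + 222 = 437)
d(u) = -6*u (d(u) = (2*u)*(-3) = -6*u)
J = -73 (J = (((-6*6 + 1) + 13) - 31) - 20 = (((-36 + 1) + 13) - 31) - 20 = ((-35 + 13) - 31) - 20 = (-22 - 31) - 20 = -53 - 20 = -73)
(-336 + s)*J = (-336 + 437)*(-73) = 101*(-73) = -7373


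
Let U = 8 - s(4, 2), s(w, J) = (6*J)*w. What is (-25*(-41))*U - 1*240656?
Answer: -281656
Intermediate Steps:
s(w, J) = 6*J*w
U = -40 (U = 8 - 6*2*4 = 8 - 1*48 = 8 - 48 = -40)
(-25*(-41))*U - 1*240656 = -25*(-41)*(-40) - 1*240656 = 1025*(-40) - 240656 = -41000 - 240656 = -281656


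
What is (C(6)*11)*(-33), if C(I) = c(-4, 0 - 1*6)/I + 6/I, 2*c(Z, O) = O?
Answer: -363/2 ≈ -181.50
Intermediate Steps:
c(Z, O) = O/2
C(I) = 3/I (C(I) = ((0 - 1*6)/2)/I + 6/I = ((0 - 6)/2)/I + 6/I = ((½)*(-6))/I + 6/I = -3/I + 6/I = 3/I)
(C(6)*11)*(-33) = ((3/6)*11)*(-33) = ((3*(⅙))*11)*(-33) = ((½)*11)*(-33) = (11/2)*(-33) = -363/2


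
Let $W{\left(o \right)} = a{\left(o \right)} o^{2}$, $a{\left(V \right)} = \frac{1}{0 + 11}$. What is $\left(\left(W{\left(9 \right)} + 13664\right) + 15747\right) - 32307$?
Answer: $- \frac{31775}{11} \approx -2888.6$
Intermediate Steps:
$a{\left(V \right)} = \frac{1}{11}$
$W{\left(o \right)} = \frac{o^{2}}{11}$
$\left(\left(W{\left(9 \right)} + 13664\right) + 15747\right) - 32307 = \left(\left(\frac{9^{2}}{11} + 13664\right) + 15747\right) - 32307 = \left(\left(\frac{1}{11} \cdot 81 + 13664\right) + 15747\right) - 32307 = \left(\left(\frac{81}{11} + 13664\right) + 15747\right) - 32307 = \left(\frac{150385}{11} + 15747\right) - 32307 = \frac{323602}{11} - 32307 = - \frac{31775}{11}$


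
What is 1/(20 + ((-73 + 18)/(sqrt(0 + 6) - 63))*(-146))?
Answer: -42663/4583050 + 803*sqrt(6)/4583050 ≈ -0.0088797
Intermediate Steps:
1/(20 + ((-73 + 18)/(sqrt(0 + 6) - 63))*(-146)) = 1/(20 - 55/(sqrt(6) - 63)*(-146)) = 1/(20 - 55/(-63 + sqrt(6))*(-146)) = 1/(20 + 8030/(-63 + sqrt(6)))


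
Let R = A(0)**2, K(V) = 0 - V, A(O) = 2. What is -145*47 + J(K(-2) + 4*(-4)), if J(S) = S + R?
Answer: -6825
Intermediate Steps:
K(V) = -V
R = 4 (R = 2**2 = 4)
J(S) = 4 + S (J(S) = S + 4 = 4 + S)
-145*47 + J(K(-2) + 4*(-4)) = -145*47 + (4 + (-1*(-2) + 4*(-4))) = -6815 + (4 + (2 - 16)) = -6815 + (4 - 14) = -6815 - 10 = -6825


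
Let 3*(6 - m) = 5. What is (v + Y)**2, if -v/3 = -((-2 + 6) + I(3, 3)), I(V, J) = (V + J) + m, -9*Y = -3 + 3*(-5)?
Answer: 2025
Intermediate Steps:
m = 13/3 (m = 6 - 1/3*5 = 6 - 5/3 = 13/3 ≈ 4.3333)
Y = 2 (Y = -(-3 + 3*(-5))/9 = -(-3 - 15)/9 = -1/9*(-18) = 2)
I(V, J) = 13/3 + J + V (I(V, J) = (V + J) + 13/3 = (J + V) + 13/3 = 13/3 + J + V)
v = 43 (v = -(-3)*((-2 + 6) + (13/3 + 3 + 3)) = -(-3)*(4 + 31/3) = -(-3)*43/3 = -3*(-43/3) = 43)
(v + Y)**2 = (43 + 2)**2 = 45**2 = 2025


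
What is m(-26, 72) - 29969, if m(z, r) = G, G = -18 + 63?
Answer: -29924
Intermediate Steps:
G = 45
m(z, r) = 45
m(-26, 72) - 29969 = 45 - 29969 = -29924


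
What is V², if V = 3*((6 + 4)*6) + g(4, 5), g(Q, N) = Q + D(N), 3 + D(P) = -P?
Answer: 30976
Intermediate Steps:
D(P) = -3 - P
g(Q, N) = -3 + Q - N (g(Q, N) = Q + (-3 - N) = -3 + Q - N)
V = 176 (V = 3*((6 + 4)*6) + (-3 + 4 - 1*5) = 3*(10*6) + (-3 + 4 - 5) = 3*60 - 4 = 180 - 4 = 176)
V² = 176² = 30976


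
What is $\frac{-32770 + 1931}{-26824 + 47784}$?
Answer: $- \frac{30839}{20960} \approx -1.4713$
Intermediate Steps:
$\frac{-32770 + 1931}{-26824 + 47784} = - \frac{30839}{20960}$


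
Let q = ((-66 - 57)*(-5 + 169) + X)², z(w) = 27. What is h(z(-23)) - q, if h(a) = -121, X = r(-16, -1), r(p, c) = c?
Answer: -406950050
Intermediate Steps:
X = -1
q = 406949929 (q = ((-66 - 57)*(-5 + 169) - 1)² = (-123*164 - 1)² = (-20172 - 1)² = (-20173)² = 406949929)
h(z(-23)) - q = -121 - 1*406949929 = -121 - 406949929 = -406950050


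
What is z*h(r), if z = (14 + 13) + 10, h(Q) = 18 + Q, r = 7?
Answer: 925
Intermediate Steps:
z = 37 (z = 27 + 10 = 37)
z*h(r) = 37*(18 + 7) = 37*25 = 925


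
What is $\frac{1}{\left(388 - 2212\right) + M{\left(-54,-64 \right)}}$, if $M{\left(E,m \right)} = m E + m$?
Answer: $\frac{1}{1568} \approx 0.00063775$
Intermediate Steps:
$M{\left(E,m \right)} = m + E m$ ($M{\left(E,m \right)} = E m + m = m + E m$)
$\frac{1}{\left(388 - 2212\right) + M{\left(-54,-64 \right)}} = \frac{1}{\left(388 - 2212\right) - 64 \left(1 - 54\right)} = \frac{1}{-1824 - -3392} = \frac{1}{-1824 + 3392} = \frac{1}{1568}$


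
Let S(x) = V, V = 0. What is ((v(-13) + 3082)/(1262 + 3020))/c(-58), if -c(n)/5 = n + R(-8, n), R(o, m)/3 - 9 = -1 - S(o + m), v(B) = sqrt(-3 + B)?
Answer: 1541/363970 + I/181985 ≈ 0.0042339 + 5.495e-6*I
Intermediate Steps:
S(x) = 0
R(o, m) = 24 (R(o, m) = 27 + 3*(-1 - 1*0) = 27 + 3*(-1 + 0) = 27 + 3*(-1) = 27 - 3 = 24)
c(n) = -120 - 5*n (c(n) = -5*(n + 24) = -5*(24 + n) = -120 - 5*n)
((v(-13) + 3082)/(1262 + 3020))/c(-58) = ((sqrt(-3 - 13) + 3082)/(1262 + 3020))/(-120 - 5*(-58)) = ((sqrt(-16) + 3082)/4282)/(-120 + 290) = ((4*I + 3082)*(1/4282))/170 = ((3082 + 4*I)*(1/4282))*(1/170) = (1541/2141 + 2*I/2141)*(1/170) = 1541/363970 + I/181985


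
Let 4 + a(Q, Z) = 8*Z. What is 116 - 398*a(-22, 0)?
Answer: 1708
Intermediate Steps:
a(Q, Z) = -4 + 8*Z
116 - 398*a(-22, 0) = 116 - 398*(-4 + 8*0) = 116 - 398*(-4 + 0) = 116 - 398*(-4) = 116 + 1592 = 1708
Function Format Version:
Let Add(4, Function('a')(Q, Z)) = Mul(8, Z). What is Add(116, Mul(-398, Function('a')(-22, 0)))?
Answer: 1708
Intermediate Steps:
Function('a')(Q, Z) = Add(-4, Mul(8, Z))
Add(116, Mul(-398, Function('a')(-22, 0))) = Add(116, Mul(-398, Add(-4, Mul(8, 0)))) = Add(116, Mul(-398, Add(-4, 0))) = Add(116, Mul(-398, -4)) = Add(116, 1592) = 1708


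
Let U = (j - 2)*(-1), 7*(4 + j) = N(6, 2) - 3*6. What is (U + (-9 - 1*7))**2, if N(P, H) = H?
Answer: 2916/49 ≈ 59.510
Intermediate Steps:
j = -44/7 (j = -4 + (2 - 3*6)/7 = -4 + (2 - 18)/7 = -4 + (1/7)*(-16) = -4 - 16/7 = -44/7 ≈ -6.2857)
U = 58/7 (U = (-44/7 - 2)*(-1) = -58/7*(-1) = 58/7 ≈ 8.2857)
(U + (-9 - 1*7))**2 = (58/7 + (-9 - 1*7))**2 = (58/7 + (-9 - 7))**2 = (58/7 - 16)**2 = (-54/7)**2 = 2916/49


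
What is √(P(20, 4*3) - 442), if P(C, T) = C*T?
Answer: I*√202 ≈ 14.213*I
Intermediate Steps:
√(P(20, 4*3) - 442) = √(20*(4*3) - 442) = √(20*12 - 442) = √(240 - 442) = √(-202) = I*√202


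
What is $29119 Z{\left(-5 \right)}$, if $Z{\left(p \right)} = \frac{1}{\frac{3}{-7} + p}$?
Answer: $- \frac{203833}{38} \approx -5364.0$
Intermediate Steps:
$Z{\left(p \right)} = \frac{1}{- \frac{3}{7} + p}$ ($Z{\left(p \right)} = \frac{1}{3 \left(- \frac{1}{7}\right) + p} = \frac{1}{- \frac{3}{7} + p}$)
$29119 Z{\left(-5 \right)} = 29119 \frac{7}{-3 + 7 \left(-5\right)} = 29119 \frac{7}{-3 - 35} = 29119 \frac{7}{-38} = 29119 \cdot 7 \left(- \frac{1}{38}\right) = 29119 \left(- \frac{7}{38}\right) = - \frac{203833}{38}$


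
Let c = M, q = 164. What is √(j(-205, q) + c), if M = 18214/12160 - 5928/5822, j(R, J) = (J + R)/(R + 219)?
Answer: I*√587329254090915/15486520 ≈ 1.5649*I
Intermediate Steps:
j(R, J) = (J + R)/(219 + R)
M = 8489357/17698880 (M = 18214*(1/12160) - 5928*1/5822 = 9107/6080 - 2964/2911 = 8489357/17698880 ≈ 0.47966)
c = 8489357/17698880 ≈ 0.47966
√(j(-205, q) + c) = √((164 - 205)/(219 - 205) + 8489357/17698880) = √(-41/14 + 8489357/17698880) = √(-303401541/123892160) = I*√587329254090915/15486520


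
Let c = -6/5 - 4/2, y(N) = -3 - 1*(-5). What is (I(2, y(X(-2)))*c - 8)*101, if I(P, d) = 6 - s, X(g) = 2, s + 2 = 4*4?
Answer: 8888/5 ≈ 1777.6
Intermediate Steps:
s = 14 (s = -2 + 4*4 = -2 + 16 = 14)
y(N) = 2 (y(N) = -3 + 5 = 2)
I(P, d) = -8 (I(P, d) = 6 - 1*14 = 6 - 14 = -8)
c = -16/5 (c = -6*⅕ - 4*½ = -6/5 - 2 = -16/5 ≈ -3.2000)
(I(2, y(X(-2)))*c - 8)*101 = (-8*(-16/5) - 8)*101 = (128/5 - 8)*101 = (88/5)*101 = 8888/5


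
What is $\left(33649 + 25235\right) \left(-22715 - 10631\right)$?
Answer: $-1963545864$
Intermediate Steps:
$\left(33649 + 25235\right) \left(-22715 - 10631\right) = 58884 \left(-33346\right) = -1963545864$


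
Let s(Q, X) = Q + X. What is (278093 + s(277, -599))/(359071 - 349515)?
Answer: 277771/9556 ≈ 29.068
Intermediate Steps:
(278093 + s(277, -599))/(359071 - 349515) = (278093 + (277 - 599))/(359071 - 349515) = (278093 - 322)/9556 = 277771*(1/9556) = 277771/9556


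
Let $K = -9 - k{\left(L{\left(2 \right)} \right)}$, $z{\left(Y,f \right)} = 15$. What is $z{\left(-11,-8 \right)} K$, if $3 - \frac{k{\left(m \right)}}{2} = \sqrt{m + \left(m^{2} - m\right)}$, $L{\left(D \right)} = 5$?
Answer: $-75$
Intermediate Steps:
$k{\left(m \right)} = 6 - 2 \sqrt{m^{2}}$ ($k{\left(m \right)} = 6 - 2 \sqrt{m + \left(m^{2} - m\right)} = 6 - 2 \sqrt{m^{2}}$)
$K = -5$ ($K = -9 - \left(6 - 2 \sqrt{5^{2}}\right) = -9 - \left(6 - 2 \sqrt{25}\right) = -9 - \left(6 - 10\right) = -9 - -4 = -9 + 4 = -5$)
$z{\left(-11,-8 \right)} K = 15 \left(-5\right) = -75$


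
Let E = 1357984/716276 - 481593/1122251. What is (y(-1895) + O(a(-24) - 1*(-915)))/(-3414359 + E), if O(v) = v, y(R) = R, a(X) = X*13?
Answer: 129820395350074/343075266897253971 ≈ 0.00037840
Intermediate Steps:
a(X) = 13*X
E = 294761348579/200960364319 (E = 1357984*(1/716276) - 481593*1/1122251 = 339496/179069 - 481593/1122251 = 294761348579/200960364319 ≈ 1.4668)
(y(-1895) + O(a(-24) - 1*(-915)))/(-3414359 + E) = (-1895 + (13*(-24) - 1*(-915)))/(-3414359 + 294761348579/200960364319) = (-1895 + (-312 + 915))/(-686150533794507942/200960364319) = (-1895 + 603)*(-200960364319/686150533794507942) = -1292*(-200960364319/686150533794507942) = 129820395350074/343075266897253971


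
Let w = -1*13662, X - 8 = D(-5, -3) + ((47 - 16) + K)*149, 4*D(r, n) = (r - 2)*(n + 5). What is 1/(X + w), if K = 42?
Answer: -2/5561 ≈ -0.00035965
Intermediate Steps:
D(r, n) = (-2 + r)*(5 + n)/4 (D(r, n) = ((r - 2)*(n + 5))/4 = ((-2 + r)*(5 + n))/4 = (-2 + r)*(5 + n)/4)
X = 21763/2 (X = 8 + ((-5/2 - ½*(-3) + (5/4)*(-5) + (¼)*(-3)*(-5)) + ((47 - 16) + 42)*149) = 8 + ((-5/2 + 3/2 - 25/4 + 15/4) + (31 + 42)*149) = 8 + (-7/2 + 73*149) = 8 + (-7/2 + 10877) = 8 + 21747/2 = 21763/2 ≈ 10882.)
w = -13662
1/(X + w) = 1/(21763/2 - 13662) = 1/(-5561/2) = -2/5561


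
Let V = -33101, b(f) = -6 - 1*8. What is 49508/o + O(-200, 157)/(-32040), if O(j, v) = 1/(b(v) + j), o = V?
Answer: -339454539379/226958992560 ≈ -1.4957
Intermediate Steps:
b(f) = -14 (b(f) = -6 - 8 = -14)
o = -33101
O(j, v) = 1/(-14 + j)
49508/o + O(-200, 157)/(-32040) = 49508/(-33101) + 1/(-14 - 200*(-32040)) = 49508*(-1/33101) - 1/32040/(-214) = -49508/33101 - 1/214*(-1/32040) = -49508/33101 + 1/6856560 = -339454539379/226958992560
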